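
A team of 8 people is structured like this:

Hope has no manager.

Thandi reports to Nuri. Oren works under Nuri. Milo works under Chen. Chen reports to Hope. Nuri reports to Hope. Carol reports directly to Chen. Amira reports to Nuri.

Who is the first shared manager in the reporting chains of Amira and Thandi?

Amira's chain of managers is Nuri, Hope. Thandi's chain of managers is Nuri, Hope. The first manager that appears in both chains is Nuri.

Nuri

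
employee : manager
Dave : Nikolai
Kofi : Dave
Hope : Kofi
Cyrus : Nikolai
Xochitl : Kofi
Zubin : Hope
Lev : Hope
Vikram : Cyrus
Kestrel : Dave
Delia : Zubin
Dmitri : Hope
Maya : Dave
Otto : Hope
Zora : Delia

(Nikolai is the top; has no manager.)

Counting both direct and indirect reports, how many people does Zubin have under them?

Zubin directly manages Delia. Under Delia: Zora (1). That's 2 in total.

2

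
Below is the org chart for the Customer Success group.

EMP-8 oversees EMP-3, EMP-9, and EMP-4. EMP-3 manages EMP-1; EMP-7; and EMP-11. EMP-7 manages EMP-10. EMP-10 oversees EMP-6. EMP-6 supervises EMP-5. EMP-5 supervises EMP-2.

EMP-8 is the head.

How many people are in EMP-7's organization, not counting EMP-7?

4

EMP-7 directly manages EMP-10. Under EMP-10: EMP-6, EMP-5, EMP-2 (3). That's 4 in total.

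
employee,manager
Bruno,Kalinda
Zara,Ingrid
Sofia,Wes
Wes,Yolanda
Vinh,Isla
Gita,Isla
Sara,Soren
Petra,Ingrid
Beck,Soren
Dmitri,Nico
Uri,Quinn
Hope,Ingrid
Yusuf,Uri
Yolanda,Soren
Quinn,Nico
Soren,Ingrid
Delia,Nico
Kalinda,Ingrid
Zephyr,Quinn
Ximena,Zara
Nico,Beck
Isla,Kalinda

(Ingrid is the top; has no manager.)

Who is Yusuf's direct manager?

Uri

Yusuf reports directly to Uri.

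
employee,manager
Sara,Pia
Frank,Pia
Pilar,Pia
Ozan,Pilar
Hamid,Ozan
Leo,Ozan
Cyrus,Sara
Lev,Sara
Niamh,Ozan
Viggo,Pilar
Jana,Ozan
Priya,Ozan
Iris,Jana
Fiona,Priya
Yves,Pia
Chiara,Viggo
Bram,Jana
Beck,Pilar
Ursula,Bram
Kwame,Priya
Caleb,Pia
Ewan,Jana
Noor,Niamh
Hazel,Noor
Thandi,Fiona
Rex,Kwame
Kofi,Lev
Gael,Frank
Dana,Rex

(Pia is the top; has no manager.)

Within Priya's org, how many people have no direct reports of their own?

2

The people in Priya's organization with no one reporting to them are Dana, Thandi. That is 2.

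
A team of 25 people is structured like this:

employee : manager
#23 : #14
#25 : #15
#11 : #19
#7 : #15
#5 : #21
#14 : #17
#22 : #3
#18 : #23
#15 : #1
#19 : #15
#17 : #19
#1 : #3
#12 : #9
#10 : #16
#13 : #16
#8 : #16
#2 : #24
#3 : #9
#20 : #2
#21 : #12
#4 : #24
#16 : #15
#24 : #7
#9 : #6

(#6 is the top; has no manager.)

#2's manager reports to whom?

#2 reports to #24, and #24 reports to #7. So #2's skip-level manager is #7.

#7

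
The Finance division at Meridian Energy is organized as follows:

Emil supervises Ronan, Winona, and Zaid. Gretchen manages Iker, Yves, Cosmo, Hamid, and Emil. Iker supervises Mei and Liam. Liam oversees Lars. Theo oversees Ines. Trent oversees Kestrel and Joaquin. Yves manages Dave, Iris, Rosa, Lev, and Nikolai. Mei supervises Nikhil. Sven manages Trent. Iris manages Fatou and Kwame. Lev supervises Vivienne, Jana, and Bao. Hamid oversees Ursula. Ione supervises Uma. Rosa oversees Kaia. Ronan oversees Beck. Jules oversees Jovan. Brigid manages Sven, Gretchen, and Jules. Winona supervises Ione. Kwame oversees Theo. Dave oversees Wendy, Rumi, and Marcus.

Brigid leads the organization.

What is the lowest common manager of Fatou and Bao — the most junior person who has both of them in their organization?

Yves

Fatou's chain of managers is Iris, Yves, Gretchen, Brigid. Bao's chain of managers is Lev, Yves, Gretchen, Brigid. The first manager that appears in both chains is Yves.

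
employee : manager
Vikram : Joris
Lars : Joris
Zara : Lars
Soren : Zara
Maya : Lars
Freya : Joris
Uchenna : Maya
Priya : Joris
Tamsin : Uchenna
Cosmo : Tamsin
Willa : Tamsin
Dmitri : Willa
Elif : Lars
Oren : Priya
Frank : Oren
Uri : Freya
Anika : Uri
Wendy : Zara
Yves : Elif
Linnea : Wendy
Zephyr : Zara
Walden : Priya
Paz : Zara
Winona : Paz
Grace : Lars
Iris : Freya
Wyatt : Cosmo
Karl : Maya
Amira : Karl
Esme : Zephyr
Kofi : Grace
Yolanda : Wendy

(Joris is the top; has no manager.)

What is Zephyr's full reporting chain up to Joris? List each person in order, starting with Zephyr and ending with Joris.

Zephyr reports to Zara. Zara reports to Lars. Lars reports to Joris. Joris is at the top.

Zephyr -> Zara -> Lars -> Joris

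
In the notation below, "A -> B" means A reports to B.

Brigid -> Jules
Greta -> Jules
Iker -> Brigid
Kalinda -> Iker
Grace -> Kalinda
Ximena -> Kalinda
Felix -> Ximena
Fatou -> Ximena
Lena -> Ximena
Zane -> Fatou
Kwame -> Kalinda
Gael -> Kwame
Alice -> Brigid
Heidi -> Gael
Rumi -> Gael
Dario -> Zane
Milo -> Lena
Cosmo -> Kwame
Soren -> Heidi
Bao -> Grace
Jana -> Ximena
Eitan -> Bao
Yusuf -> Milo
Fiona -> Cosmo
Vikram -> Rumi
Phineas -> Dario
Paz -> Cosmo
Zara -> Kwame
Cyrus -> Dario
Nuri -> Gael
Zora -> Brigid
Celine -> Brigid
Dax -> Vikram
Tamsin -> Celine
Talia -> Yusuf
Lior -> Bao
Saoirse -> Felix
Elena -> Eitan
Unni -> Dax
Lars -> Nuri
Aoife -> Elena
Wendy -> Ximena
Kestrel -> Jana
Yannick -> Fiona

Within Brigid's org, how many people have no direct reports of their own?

The people in Brigid's organization with no one reporting to them are Tamsin, Zora, Alice, Zara, Paz, Yannick, Lars, Unni, Soren, Wendy, Kestrel, Talia, Cyrus, Phineas, Saoirse, Lior, Aoife. That is 17.

17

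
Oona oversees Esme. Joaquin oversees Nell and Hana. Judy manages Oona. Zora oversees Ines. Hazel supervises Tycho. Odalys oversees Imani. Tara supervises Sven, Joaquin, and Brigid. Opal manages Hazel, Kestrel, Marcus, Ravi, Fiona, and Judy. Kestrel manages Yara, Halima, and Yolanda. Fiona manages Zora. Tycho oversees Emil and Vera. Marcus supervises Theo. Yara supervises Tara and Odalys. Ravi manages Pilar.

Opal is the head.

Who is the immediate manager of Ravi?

Ravi reports directly to Opal.

Opal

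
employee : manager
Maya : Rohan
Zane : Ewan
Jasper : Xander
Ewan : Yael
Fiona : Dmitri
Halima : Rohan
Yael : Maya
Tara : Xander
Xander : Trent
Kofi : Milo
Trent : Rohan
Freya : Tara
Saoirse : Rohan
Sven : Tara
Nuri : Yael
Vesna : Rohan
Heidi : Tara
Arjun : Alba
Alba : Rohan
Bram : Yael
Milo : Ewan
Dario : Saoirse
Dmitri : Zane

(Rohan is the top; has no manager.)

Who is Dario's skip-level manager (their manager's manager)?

Rohan

Dario reports to Saoirse, and Saoirse reports to Rohan. So Dario's skip-level manager is Rohan.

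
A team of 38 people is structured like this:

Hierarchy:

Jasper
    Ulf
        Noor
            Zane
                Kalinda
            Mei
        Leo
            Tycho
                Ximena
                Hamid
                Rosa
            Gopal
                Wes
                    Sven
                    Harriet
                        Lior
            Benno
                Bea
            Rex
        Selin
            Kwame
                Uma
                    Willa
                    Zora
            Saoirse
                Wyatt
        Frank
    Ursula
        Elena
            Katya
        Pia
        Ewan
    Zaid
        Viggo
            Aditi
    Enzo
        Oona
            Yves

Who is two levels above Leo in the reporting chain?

Jasper

Leo reports to Ulf, and Ulf reports to Jasper. So Leo's skip-level manager is Jasper.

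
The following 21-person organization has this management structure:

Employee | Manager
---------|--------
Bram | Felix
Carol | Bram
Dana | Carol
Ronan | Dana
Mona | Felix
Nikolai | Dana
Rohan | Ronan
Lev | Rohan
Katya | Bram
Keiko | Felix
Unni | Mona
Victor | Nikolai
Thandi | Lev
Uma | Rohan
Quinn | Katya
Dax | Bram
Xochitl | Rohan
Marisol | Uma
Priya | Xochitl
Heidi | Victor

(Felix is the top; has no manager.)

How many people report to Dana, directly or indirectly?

Dana directly manages Ronan, Nikolai. Under Ronan: Rohan, Xochitl, Priya, Uma, Marisol, Lev, Thandi (7). Under Nikolai: Victor, Heidi (2). So Dana's organization is 2 direct reports plus everyone under them: 8 + 3 = 11.

11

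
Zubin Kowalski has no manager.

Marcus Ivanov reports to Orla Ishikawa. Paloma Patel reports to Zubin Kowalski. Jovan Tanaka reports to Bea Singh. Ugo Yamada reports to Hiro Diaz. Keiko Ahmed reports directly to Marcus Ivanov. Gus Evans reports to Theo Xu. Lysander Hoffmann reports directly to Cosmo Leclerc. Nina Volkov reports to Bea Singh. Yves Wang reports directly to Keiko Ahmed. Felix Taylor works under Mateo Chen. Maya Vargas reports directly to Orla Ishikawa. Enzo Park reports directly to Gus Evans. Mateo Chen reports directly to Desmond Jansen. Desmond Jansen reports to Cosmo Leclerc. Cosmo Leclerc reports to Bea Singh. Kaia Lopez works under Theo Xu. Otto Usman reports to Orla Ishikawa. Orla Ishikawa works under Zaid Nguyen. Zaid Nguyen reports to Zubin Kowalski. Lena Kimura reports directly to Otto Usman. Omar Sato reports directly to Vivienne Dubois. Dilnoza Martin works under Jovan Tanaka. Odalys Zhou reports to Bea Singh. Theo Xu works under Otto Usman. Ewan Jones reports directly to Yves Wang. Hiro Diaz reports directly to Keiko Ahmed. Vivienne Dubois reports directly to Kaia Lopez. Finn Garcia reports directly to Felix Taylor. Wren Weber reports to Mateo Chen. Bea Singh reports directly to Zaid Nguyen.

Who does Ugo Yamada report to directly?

Ugo Yamada reports directly to Hiro Diaz.

Hiro Diaz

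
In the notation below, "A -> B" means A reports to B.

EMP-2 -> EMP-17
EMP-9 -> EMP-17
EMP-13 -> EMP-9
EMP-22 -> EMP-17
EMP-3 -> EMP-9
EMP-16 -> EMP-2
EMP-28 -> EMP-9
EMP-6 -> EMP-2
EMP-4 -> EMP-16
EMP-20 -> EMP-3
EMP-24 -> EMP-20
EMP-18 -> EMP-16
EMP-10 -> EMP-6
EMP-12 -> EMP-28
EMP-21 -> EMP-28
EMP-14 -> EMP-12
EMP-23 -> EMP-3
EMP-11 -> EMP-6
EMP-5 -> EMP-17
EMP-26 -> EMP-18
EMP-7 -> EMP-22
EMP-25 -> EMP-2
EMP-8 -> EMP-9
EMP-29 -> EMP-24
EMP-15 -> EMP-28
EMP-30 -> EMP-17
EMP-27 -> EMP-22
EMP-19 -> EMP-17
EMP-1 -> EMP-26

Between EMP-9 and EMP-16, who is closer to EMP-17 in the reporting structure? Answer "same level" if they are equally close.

EMP-9 is 1 level below EMP-17; EMP-16 is 2. EMP-9 is higher.

EMP-9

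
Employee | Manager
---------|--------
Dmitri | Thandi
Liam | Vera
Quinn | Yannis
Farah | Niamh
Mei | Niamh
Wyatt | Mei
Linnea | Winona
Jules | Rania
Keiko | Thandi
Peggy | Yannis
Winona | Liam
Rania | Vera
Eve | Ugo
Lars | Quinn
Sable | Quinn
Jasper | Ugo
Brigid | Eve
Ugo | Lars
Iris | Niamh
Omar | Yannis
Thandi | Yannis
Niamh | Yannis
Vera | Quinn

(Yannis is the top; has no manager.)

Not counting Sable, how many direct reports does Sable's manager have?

2

Sable reports to Quinn. Quinn's other direct reports are Lars, Vera — 2 peers.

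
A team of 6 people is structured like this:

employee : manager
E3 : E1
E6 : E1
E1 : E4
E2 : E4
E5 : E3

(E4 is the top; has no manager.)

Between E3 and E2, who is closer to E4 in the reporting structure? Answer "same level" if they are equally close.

E3 is 2 levels below E4; E2 is 1. E2 is higher.

E2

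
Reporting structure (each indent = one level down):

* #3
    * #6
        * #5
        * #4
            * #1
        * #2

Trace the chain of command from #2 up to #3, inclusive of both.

#2 reports to #6. #6 reports to #3. #3 is at the top.

#2 -> #6 -> #3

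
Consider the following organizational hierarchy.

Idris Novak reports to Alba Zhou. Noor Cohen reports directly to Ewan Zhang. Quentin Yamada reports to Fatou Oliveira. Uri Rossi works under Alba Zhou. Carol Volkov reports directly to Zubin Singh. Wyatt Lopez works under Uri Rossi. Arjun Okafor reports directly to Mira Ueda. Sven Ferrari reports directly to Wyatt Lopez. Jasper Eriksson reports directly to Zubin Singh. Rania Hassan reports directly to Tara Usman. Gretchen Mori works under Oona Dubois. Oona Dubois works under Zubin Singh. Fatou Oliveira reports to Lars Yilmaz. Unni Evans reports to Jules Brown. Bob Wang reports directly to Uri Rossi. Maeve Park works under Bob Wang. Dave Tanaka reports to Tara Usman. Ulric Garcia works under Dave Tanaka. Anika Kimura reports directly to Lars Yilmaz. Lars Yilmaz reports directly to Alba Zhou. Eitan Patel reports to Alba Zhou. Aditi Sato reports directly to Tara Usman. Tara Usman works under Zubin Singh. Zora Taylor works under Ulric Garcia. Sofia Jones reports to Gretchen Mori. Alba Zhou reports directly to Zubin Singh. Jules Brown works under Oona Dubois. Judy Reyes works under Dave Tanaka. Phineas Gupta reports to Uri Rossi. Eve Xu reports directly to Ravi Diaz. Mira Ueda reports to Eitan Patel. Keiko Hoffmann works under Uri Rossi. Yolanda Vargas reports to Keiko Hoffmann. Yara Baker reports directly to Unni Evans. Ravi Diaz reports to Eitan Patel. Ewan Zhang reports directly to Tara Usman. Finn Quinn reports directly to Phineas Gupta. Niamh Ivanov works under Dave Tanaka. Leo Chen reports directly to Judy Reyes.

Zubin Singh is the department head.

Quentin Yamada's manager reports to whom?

Lars Yilmaz

Quentin Yamada reports to Fatou Oliveira, and Fatou Oliveira reports to Lars Yilmaz. So Quentin Yamada's skip-level manager is Lars Yilmaz.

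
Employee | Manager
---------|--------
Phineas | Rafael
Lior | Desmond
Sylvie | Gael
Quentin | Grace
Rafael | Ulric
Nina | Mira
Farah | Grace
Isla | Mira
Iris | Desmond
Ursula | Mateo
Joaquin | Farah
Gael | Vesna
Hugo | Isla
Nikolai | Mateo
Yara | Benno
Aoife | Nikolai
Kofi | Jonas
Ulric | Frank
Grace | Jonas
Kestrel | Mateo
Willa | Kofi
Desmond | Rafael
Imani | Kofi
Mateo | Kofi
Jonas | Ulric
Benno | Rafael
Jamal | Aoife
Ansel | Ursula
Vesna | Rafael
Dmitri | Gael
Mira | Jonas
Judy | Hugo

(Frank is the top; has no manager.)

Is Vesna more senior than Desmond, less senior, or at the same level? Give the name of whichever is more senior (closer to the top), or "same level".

Both Vesna and Desmond are 3 levels below Frank.

same level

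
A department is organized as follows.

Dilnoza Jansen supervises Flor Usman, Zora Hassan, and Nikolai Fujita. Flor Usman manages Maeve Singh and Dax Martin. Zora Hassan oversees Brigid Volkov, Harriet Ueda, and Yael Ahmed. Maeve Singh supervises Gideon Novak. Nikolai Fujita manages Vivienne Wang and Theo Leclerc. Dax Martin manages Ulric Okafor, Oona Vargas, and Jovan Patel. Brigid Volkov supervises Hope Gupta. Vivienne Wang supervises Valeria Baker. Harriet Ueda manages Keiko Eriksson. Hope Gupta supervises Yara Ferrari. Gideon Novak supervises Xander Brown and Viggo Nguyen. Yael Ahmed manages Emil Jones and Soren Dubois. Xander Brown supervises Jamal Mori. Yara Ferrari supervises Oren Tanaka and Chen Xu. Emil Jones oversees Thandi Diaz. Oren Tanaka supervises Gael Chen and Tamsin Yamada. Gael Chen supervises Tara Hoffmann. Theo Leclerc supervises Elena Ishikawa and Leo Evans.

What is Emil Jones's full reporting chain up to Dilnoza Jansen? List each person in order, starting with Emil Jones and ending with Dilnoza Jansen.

Emil Jones -> Yael Ahmed -> Zora Hassan -> Dilnoza Jansen

Emil Jones reports to Yael Ahmed. Yael Ahmed reports to Zora Hassan. Zora Hassan reports to Dilnoza Jansen. Dilnoza Jansen is at the top.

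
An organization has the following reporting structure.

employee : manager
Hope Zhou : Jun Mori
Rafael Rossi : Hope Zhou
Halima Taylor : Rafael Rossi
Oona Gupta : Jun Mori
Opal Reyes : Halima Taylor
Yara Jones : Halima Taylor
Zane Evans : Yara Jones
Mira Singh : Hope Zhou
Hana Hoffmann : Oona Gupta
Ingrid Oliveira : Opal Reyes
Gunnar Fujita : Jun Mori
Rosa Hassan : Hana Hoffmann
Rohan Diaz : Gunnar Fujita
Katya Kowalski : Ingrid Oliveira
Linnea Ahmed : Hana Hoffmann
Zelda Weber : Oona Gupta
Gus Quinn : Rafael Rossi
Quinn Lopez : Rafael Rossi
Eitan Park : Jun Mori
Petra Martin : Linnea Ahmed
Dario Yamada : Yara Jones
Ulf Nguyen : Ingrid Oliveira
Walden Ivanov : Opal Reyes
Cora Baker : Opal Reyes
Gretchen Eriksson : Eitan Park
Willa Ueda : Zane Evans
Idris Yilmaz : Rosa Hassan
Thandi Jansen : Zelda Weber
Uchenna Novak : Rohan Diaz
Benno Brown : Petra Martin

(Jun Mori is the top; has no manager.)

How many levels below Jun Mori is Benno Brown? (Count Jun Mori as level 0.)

Chain from Benno Brown up to Jun Mori: Benno Brown → Petra Martin → Linnea Ahmed → Hana Hoffmann → Oona Gupta → Jun Mori. That is 5 steps up, so Benno Brown is 5 levels below Jun Mori.

5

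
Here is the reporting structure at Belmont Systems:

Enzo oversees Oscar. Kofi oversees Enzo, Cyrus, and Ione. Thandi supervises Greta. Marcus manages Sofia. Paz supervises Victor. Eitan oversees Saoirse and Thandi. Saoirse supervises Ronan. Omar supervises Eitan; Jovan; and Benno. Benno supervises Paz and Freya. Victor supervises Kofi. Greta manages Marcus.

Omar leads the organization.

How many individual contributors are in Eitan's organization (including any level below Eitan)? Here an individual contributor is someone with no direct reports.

2

The people in Eitan's organization with no one reporting to them are Sofia, Ronan. That is 2.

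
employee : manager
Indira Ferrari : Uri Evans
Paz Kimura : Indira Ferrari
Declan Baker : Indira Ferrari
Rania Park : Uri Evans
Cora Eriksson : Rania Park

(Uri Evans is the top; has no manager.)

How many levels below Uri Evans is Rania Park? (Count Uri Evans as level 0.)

Chain from Rania Park up to Uri Evans: Rania Park → Uri Evans. That is 1 step up, so Rania Park is 1 level below Uri Evans.

1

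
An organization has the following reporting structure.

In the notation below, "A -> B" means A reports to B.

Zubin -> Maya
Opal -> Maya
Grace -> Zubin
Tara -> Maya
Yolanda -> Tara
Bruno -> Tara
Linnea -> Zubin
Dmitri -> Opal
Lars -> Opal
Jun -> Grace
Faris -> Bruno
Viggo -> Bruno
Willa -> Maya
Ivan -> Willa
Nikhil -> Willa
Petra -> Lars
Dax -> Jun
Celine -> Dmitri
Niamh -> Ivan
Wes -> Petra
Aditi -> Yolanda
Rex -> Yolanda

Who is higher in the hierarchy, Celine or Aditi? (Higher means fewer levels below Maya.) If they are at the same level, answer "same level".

Both Celine and Aditi are 3 levels below Maya.

same level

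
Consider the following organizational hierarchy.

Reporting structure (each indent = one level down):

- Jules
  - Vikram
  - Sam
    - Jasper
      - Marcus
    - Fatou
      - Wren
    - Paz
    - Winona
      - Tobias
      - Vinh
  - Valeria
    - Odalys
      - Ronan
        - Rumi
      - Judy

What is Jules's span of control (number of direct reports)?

3

Jules directly manages Vikram, Sam, Valeria. That is 3 direct reports.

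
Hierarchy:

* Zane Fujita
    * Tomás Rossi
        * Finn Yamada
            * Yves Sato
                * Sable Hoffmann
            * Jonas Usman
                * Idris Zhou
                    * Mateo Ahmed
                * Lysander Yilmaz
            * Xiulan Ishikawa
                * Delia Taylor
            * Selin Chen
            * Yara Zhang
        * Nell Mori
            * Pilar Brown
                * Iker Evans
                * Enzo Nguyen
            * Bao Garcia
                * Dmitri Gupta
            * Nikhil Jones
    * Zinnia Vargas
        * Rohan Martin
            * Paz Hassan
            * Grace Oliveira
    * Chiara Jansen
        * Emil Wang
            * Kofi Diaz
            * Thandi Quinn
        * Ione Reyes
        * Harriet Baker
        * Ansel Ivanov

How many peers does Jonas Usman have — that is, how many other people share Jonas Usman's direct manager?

Jonas Usman reports to Finn Yamada. Finn Yamada's other direct reports are Yves Sato, Xiulan Ishikawa, Selin Chen, Yara Zhang — 4 peers.

4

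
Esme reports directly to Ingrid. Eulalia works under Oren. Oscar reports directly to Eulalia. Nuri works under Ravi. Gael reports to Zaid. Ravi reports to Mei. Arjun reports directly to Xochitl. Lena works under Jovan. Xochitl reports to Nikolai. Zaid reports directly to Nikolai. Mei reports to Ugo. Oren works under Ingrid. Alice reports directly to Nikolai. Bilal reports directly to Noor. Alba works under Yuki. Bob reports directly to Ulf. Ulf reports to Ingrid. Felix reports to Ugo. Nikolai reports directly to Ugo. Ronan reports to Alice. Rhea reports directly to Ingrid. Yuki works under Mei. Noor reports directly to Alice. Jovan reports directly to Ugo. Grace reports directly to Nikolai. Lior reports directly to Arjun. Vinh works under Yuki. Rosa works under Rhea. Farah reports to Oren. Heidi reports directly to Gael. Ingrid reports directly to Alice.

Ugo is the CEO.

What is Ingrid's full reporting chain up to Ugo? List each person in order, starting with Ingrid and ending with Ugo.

Ingrid reports to Alice. Alice reports to Nikolai. Nikolai reports to Ugo. Ugo is at the top.

Ingrid -> Alice -> Nikolai -> Ugo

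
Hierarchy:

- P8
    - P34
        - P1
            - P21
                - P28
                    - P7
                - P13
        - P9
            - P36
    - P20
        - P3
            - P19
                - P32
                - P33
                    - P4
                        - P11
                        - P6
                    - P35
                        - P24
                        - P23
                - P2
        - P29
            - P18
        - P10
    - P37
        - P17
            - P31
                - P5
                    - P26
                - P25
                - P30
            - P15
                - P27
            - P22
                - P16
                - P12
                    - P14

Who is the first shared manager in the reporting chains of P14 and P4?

P14's chain of managers is P12, P22, P17, P37, P8. P4's chain of managers is P33, P19, P3, P20, P8. The first manager that appears in both chains is P8.

P8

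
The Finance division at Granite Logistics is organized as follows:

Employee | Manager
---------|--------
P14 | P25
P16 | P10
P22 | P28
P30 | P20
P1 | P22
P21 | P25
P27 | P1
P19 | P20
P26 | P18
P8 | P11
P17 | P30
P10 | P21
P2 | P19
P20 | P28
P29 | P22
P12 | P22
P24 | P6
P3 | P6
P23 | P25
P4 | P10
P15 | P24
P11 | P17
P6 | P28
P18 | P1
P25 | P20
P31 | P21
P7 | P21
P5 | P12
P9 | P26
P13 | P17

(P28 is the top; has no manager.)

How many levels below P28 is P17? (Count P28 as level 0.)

3

Chain from P17 up to P28: P17 → P30 → P20 → P28. That is 3 steps up, so P17 is 3 levels below P28.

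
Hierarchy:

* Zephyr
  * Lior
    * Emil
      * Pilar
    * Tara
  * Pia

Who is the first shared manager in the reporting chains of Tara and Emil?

Tara's chain of managers is Lior, Zephyr. Emil's chain of managers is Lior, Zephyr. The first manager that appears in both chains is Lior.

Lior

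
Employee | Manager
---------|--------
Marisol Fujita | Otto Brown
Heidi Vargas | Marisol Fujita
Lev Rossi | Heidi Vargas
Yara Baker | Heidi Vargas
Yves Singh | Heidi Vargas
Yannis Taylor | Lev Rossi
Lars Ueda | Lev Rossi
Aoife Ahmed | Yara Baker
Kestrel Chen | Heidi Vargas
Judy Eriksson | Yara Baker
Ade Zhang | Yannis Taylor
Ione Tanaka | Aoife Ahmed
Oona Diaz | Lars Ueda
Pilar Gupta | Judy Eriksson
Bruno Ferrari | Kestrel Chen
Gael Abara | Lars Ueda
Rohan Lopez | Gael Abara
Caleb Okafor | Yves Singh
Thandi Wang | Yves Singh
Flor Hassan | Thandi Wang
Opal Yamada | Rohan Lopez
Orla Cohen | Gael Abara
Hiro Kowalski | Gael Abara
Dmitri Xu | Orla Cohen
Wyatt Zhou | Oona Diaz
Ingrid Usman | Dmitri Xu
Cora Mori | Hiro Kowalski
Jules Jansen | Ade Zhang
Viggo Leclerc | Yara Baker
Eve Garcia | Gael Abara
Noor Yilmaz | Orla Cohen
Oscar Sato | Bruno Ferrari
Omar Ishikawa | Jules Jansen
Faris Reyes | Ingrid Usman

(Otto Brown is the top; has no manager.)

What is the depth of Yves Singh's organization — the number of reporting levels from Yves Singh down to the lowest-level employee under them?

2

The longest chain under Yves Singh runs Yves Singh → Thandi Wang → Flor Hassan, which is 2 levels below Yves Singh.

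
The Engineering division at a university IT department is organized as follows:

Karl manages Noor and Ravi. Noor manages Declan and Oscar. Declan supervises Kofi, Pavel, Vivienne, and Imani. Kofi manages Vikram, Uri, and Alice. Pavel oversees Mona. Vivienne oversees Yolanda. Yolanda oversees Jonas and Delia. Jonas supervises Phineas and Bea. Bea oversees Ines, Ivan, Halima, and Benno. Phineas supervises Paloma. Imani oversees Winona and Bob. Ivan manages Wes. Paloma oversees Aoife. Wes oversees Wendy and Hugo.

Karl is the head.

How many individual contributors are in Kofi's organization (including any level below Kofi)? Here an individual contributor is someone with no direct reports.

The people in Kofi's organization with no one reporting to them are Alice, Uri, Vikram. That is 3.

3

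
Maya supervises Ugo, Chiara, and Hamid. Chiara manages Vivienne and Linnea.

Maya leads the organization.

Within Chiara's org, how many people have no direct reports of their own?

2

The people in Chiara's organization with no one reporting to them are Linnea, Vivienne. That is 2.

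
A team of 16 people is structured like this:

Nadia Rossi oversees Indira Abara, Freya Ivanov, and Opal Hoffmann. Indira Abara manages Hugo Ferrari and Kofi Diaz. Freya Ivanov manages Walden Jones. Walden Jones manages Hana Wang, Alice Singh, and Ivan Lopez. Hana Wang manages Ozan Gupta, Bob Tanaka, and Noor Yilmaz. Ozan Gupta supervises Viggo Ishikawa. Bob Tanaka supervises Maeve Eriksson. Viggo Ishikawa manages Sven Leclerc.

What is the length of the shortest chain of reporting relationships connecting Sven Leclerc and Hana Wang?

Sven Leclerc is in Hana Wang's organization: the chain from Sven Leclerc up to Hana Wang is Sven Leclerc → Viggo Ishikawa → Ozan Gupta → Hana Wang, which is 3 links.

3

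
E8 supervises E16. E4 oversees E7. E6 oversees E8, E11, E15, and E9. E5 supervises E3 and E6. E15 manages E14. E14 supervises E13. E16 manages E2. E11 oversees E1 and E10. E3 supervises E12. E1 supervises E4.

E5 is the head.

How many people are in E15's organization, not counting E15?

E15 directly manages E14. Under E14: E13 (1). That's 2 in total.

2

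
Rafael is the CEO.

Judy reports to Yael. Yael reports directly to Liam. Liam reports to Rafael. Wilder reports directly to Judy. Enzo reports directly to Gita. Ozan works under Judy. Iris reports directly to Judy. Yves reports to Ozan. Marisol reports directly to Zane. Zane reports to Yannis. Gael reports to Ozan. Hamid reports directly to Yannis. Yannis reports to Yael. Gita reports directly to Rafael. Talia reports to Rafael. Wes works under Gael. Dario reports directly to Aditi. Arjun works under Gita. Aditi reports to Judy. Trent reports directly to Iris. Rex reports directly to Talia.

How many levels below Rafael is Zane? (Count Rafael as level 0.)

Chain from Zane up to Rafael: Zane → Yannis → Yael → Liam → Rafael. That is 4 steps up, so Zane is 4 levels below Rafael.

4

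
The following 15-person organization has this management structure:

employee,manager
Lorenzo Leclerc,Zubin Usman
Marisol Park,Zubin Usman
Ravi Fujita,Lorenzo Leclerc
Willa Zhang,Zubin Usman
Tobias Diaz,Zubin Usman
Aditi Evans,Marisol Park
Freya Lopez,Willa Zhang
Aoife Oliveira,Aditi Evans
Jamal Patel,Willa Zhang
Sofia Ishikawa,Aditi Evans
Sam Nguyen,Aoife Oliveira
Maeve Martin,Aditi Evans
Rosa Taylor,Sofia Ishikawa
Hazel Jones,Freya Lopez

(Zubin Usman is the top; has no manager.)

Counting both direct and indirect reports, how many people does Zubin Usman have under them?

14

Zubin Usman directly manages Lorenzo Leclerc, Marisol Park, Willa Zhang, Tobias Diaz. Under Lorenzo Leclerc: Ravi Fujita (1). Under Marisol Park: Aditi Evans, Maeve Martin, Sofia Ishikawa, Rosa Taylor, Aoife Oliveira, Sam Nguyen (6). Under Willa Zhang: Jamal Patel, Freya Lopez, Hazel Jones (3). Tobias Diaz has no reports. So Zubin Usman's organization is 4 direct reports plus everyone under them: 2 + 7 + 4 + 1 = 14.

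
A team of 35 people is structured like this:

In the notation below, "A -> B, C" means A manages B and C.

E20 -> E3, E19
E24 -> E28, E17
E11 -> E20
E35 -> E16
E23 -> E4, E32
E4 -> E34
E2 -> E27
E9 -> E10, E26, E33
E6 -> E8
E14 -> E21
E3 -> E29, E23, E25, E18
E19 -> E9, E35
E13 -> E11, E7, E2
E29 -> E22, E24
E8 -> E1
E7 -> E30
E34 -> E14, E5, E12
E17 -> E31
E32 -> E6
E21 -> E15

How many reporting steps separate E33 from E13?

Chain from E33 up to E13: E33 → E9 → E19 → E20 → E11 → E13. That is 5 steps up, so E33 is 5 levels below E13.

5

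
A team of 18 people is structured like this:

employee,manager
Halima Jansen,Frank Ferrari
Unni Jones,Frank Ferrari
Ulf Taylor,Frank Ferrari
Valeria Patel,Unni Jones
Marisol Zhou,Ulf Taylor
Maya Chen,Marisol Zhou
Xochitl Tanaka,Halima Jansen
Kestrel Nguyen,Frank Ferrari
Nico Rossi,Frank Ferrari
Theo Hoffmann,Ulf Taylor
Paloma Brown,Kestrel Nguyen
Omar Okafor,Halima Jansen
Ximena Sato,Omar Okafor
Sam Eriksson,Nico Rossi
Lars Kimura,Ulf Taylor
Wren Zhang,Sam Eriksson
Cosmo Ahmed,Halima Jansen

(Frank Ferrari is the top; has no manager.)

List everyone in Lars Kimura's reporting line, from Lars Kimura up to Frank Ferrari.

Lars Kimura reports to Ulf Taylor. Ulf Taylor reports to Frank Ferrari. Frank Ferrari is at the top.

Lars Kimura -> Ulf Taylor -> Frank Ferrari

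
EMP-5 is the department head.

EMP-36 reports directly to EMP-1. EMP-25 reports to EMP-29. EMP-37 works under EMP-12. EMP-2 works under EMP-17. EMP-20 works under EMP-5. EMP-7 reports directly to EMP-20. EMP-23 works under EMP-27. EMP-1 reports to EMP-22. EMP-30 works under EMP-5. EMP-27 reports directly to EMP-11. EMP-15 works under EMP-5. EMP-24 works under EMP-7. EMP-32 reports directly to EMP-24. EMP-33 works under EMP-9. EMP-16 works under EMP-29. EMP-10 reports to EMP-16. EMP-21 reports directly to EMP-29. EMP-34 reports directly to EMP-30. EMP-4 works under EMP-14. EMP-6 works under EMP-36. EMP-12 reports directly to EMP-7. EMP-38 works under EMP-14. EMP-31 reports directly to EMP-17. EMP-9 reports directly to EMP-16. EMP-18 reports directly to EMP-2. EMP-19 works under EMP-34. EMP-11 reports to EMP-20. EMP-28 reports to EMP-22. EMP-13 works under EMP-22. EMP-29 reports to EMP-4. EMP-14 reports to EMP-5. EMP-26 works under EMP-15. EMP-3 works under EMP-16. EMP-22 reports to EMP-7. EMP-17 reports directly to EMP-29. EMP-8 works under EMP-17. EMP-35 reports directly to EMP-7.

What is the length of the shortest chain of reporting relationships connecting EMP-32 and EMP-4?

6

EMP-32 is 4 levels below EMP-5, and EMP-4 is 2 levels below EMP-5 (their lowest common manager). The shortest path runs up from EMP-32 to EMP-5 and back down to EMP-4: 4 + 2 = 6 links.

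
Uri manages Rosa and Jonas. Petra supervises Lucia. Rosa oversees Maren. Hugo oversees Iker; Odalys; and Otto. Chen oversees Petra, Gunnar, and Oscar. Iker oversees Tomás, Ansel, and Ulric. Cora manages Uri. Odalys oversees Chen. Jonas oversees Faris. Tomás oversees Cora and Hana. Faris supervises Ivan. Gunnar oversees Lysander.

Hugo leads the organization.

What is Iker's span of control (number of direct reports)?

Iker directly manages Tomás, Ansel, Ulric. That is 3 direct reports.

3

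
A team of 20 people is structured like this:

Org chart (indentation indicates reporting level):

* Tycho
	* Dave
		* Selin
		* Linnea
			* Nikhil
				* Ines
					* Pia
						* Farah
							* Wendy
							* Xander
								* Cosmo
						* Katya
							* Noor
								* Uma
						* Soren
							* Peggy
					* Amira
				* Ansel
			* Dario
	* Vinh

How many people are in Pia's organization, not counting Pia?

9

Pia directly manages Farah, Katya, Soren. Under Farah: Xander, Cosmo, Wendy (3). Under Katya: Noor, Uma (2). Under Soren: Peggy (1). So Pia's organization is 3 direct reports plus everyone under them: 4 + 3 + 2 = 9.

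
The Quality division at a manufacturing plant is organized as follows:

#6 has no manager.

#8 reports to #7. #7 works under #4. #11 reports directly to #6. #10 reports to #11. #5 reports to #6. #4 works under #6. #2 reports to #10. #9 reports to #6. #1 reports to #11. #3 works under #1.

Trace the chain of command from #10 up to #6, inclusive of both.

#10 reports to #11. #11 reports to #6. #6 is at the top.

#10 -> #11 -> #6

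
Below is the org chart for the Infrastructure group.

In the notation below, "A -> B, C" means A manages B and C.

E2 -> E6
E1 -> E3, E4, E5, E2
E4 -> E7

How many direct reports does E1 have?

4

E1 directly manages E3, E4, E5, E2. That is 4 direct reports.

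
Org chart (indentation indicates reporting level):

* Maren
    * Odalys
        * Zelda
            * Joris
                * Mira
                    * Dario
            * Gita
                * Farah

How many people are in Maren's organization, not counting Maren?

7

Maren directly manages Odalys. Under Odalys: Zelda, Gita, Farah, Joris, Mira, Dario (6). That's 7 in total.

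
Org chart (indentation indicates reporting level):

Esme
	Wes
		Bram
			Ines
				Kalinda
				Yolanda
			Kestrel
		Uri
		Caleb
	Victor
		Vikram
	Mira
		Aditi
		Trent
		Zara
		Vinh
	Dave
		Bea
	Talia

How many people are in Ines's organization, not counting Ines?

Ines directly manages Kalinda, Yolanda. Kalinda has no reports. Yolanda has no reports. So Ines's organization is 2 direct reports plus everyone under them: 1 + 1 = 2.

2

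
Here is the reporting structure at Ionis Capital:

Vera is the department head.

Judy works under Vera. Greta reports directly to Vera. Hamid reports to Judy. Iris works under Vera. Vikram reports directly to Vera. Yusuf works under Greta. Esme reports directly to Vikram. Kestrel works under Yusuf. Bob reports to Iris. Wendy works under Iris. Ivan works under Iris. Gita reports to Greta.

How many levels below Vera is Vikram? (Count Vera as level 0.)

1

Chain from Vikram up to Vera: Vikram → Vera. That is 1 step up, so Vikram is 1 level below Vera.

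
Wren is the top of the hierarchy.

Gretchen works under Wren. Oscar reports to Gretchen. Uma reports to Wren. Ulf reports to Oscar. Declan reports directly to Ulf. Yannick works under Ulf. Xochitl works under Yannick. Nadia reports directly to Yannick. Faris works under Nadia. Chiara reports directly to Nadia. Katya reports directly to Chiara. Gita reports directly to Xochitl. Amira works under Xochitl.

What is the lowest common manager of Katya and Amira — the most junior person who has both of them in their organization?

Katya's chain of managers is Chiara, Nadia, Yannick, Ulf, Oscar, Gretchen, Wren. Amira's chain of managers is Xochitl, Yannick, Ulf, Oscar, Gretchen, Wren. The first manager that appears in both chains is Yannick.

Yannick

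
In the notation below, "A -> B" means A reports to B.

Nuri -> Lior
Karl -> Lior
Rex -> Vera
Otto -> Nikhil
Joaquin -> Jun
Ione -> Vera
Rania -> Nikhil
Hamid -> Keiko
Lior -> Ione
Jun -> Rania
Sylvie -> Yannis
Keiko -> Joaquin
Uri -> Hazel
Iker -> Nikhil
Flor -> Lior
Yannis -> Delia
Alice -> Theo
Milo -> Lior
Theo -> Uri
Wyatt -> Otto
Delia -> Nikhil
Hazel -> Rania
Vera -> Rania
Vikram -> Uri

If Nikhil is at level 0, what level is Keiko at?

4

Chain from Keiko up to Nikhil: Keiko → Joaquin → Jun → Rania → Nikhil. That is 4 steps up, so Keiko is 4 levels below Nikhil.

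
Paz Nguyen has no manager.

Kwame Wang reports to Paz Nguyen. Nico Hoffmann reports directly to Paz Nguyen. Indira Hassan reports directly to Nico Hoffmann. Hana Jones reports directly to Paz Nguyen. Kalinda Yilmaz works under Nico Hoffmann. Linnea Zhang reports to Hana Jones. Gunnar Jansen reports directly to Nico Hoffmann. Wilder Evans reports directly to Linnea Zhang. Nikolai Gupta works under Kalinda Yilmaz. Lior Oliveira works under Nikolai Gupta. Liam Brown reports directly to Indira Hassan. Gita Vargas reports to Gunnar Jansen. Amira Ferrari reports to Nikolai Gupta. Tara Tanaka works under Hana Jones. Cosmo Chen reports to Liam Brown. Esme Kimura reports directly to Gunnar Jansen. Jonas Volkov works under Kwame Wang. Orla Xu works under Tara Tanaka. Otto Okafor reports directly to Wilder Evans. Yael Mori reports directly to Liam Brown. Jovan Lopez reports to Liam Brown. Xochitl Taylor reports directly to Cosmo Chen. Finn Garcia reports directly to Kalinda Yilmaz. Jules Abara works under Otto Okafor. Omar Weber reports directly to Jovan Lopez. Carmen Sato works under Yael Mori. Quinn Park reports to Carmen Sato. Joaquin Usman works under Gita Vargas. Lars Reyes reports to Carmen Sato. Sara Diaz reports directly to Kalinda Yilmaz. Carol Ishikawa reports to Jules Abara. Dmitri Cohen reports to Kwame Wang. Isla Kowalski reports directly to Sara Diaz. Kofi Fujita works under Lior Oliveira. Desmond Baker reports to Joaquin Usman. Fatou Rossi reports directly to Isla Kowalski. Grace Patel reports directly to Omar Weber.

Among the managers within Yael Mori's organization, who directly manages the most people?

Carmen Sato

Direct-report counts within Yael Mori's organization: Yael Mori has 1; Carmen Sato has 2. The largest is 2, held by Carmen Sato.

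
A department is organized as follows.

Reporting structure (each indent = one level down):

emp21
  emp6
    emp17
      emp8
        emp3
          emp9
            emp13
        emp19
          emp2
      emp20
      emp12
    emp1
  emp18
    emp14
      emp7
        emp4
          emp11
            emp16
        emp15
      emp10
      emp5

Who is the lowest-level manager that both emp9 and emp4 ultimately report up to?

emp9's chain of managers is emp3, emp8, emp17, emp6, emp21. emp4's chain of managers is emp7, emp14, emp18, emp21. The first manager that appears in both chains is emp21.

emp21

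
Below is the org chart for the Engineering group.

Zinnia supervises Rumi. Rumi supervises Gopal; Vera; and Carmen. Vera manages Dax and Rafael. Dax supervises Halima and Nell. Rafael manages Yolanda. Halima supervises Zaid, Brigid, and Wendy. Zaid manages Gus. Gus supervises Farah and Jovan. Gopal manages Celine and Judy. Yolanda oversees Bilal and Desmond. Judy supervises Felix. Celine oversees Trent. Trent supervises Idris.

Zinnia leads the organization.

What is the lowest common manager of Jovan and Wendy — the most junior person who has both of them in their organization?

Jovan's chain of managers is Gus, Zaid, Halima, Dax, Vera, Rumi, Zinnia. Wendy's chain of managers is Halima, Dax, Vera, Rumi, Zinnia. The first manager that appears in both chains is Halima.

Halima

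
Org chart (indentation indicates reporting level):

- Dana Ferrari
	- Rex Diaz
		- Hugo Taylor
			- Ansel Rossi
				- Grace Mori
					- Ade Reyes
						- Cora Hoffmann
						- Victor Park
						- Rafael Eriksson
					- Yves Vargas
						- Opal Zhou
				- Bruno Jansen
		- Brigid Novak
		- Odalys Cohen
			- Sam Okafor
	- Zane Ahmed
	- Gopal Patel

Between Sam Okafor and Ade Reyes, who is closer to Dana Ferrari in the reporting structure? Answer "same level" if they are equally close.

Sam Okafor

Sam Okafor is 3 levels below Dana Ferrari; Ade Reyes is 5. Sam Okafor is higher.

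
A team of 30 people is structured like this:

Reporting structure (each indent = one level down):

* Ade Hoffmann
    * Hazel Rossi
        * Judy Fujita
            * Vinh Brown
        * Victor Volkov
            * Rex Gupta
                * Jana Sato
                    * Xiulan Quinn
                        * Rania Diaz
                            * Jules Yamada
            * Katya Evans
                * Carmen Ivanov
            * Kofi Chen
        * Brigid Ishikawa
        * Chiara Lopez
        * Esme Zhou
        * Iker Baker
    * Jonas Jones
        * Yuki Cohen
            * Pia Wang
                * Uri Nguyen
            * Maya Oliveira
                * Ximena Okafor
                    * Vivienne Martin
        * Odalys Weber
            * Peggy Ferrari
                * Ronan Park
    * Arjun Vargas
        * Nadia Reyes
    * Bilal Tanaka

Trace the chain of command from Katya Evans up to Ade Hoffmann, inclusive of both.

Katya Evans reports to Victor Volkov. Victor Volkov reports to Hazel Rossi. Hazel Rossi reports to Ade Hoffmann. Ade Hoffmann is at the top.

Katya Evans -> Victor Volkov -> Hazel Rossi -> Ade Hoffmann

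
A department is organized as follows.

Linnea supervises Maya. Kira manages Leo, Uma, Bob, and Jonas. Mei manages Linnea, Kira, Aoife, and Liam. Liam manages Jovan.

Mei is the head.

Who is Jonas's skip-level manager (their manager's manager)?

Jonas reports to Kira, and Kira reports to Mei. So Jonas's skip-level manager is Mei.

Mei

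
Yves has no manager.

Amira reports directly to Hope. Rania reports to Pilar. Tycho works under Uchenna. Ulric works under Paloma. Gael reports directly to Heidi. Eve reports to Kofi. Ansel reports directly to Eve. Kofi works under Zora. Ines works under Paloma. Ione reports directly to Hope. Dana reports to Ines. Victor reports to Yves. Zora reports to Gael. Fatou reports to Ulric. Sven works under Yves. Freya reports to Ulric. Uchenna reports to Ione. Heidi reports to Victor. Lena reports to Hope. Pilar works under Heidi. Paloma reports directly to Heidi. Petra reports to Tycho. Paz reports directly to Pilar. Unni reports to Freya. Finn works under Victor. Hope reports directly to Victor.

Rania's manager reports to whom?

Heidi

Rania reports to Pilar, and Pilar reports to Heidi. So Rania's skip-level manager is Heidi.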